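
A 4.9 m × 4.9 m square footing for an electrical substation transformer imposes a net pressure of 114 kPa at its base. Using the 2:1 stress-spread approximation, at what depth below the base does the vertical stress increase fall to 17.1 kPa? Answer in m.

2:1 spreading — at depth z the loaded area has grown by z in each plan dimension:
qB²/(B+z)² = Δσ_z ⇒ z = B(√(q/Δσ_z) − 1) = 4.9×(√(114/17.1) − 1) = 7.752 m

z ≈ 7.75 m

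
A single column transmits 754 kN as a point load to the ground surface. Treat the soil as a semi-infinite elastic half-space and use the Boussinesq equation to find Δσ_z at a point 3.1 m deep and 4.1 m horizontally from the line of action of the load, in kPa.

Δσ_z ≈ 2.99 kPa

Boussinesq vertical stress below a point load on an elastic half-space:
Δσ_z = 3P/(2πz²) · [1 + (r/z)²]^(−5/2)
r/z = 4.1/3.1 = 1.3226; [1+(r/z)²]^(−5/2) = 0.079795.
Δσ_z = 3×754/(2π×3.1²) × 0.079795 = 37.462 × 0.079795 = 2.989 kPa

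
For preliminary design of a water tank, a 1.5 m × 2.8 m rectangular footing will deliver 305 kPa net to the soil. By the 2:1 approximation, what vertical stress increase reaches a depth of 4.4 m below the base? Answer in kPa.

Δσ_z ≈ 30.2 kPa

By the 2:1 method the load spreads at 1 horizontal : 2 vertical, so at depth z the loaded area has grown by z in each plan dimension:
Δσ = qBL/((B+z)(L+z)) = 305×1.5×2.8/((1.5+4.4)(2.8+4.4)) = 30.155 kPa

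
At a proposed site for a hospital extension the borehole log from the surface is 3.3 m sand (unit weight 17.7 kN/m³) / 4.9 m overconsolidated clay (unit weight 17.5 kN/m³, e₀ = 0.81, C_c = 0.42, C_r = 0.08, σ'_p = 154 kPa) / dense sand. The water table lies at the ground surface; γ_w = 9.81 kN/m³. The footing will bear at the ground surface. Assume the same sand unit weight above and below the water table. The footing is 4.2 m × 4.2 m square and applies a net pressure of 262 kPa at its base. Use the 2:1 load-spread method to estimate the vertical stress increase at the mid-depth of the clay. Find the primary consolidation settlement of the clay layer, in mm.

S_c ≈ 67.1 mm

Mid-depth of clay below the ground surface: z = 3.3 + 4.9/2 = 5.75 m.
Total vertical stress at mid-clay: σ_v = 17.7×3.3 + 17.5×2.45 = 101.28 kPa.
Pore pressure: u = 9.81×(5.75 − 0) = 56.408 kPa.
Initial effective stress: σ'_0 = σ_v − u = 101.28 − 56.408 = 44.872 kPa.
Stress increase at mid-clay by the 2:1 spreading method:
Δσ = qBL/((B+z)(L+z)) = 262×4.2×4.2/((4.2+5.75)(4.2+5.75)) = 46.682 kPa
Final effective stress: σ'_f = 44.872 + 46.682 = 91.554 kPa.
σ'_f = 91.554 ≤ σ'_p = 154 kPa, so the clay remains overconsolidated and only the recompression index applies:
S_c = C_r·H/(1+e₀)·log₁₀(σ'_f/σ'_0) = 0.08×4.9/1.81×log₁₀(91.554/44.872)
    = 0.21658 × 0.3097 = 0.06707 m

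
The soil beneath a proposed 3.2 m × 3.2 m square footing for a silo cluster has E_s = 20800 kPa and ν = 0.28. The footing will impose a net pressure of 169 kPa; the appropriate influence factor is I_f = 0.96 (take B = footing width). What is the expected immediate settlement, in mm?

Immediate (elastic) settlement: S_e = q·B·(1−ν²)/E_s · I_f.
S_e = 169 × 3.2 × (1 − 0.28²) / 20800 × 0.96
    = 169 × 3.2 × 0.9216 / 20800 × 0.96
    = 0.023 m = 23 mm

S_e ≈ 23 mm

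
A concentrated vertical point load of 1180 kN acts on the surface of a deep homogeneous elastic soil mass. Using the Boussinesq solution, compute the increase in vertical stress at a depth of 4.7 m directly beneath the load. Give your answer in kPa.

Δσ_z ≈ 25.5 kPa

Boussinesq vertical stress below a point load on an elastic half-space:
Δσ_z = 3P/(2πz²) · [1 + (r/z)²]^(−5/2)
r/z = 0/4.7 = 0; [1+(r/z)²]^(−5/2) = 1.
Δσ_z = 3×1180/(2π×4.7²) × 1 = 25.505 × 1 = 25.5 kPa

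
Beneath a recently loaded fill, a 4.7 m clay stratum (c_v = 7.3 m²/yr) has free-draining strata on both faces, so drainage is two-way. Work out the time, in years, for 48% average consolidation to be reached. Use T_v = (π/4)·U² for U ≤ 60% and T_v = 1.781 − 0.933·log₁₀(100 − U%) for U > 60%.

Drainage path length: H_d = H/2 = 2.35 m (double drainage).
U ≤ 60%: T_v = (π/4)·U² = (π/4)×0.48² = 0.18096.
t = T_v·H_d²/c_v = 0.18096×2.35²/7.3 = 0.1369 years.

t ≈ 0.137 years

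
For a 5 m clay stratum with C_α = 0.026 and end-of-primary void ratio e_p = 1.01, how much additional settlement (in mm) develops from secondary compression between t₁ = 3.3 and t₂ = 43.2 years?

Secondary compression: S_s = C_α·H/(1+e_p)·log₁₀(t₂/t₁)
S_s = 0.026×5/(1+1.01)×log₁₀(43.2/3.3)
    = 0.06468 × 1.117 = 0.07224 m

S_s ≈ 72.2 mm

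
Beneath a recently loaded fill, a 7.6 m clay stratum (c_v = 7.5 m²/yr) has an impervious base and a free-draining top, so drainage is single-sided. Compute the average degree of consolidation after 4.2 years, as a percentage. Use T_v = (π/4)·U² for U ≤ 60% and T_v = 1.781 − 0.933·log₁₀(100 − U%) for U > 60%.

U ≈ 78.9 %

Drainage path length: H_d = H = 7.6 m (single drainage).
T_v = c_v·t/H_d² = 7.5×4.2/7.6² = 0.54536.
T_v = 0.54536 corresponds to the U > 60% branch:
U = 1 − 10^((1.781 − T_v)/0.933)/100 = 0.789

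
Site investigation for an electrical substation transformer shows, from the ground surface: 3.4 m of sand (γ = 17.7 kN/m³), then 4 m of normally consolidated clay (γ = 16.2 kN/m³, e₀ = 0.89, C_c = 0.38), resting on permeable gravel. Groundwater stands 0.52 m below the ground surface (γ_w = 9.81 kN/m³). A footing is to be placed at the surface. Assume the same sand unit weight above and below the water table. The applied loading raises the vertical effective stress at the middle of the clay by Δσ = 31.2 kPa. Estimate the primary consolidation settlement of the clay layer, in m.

Mid-depth of clay below the ground surface: z = 3.4 + 4/2 = 5.4 m.
Total vertical stress at mid-clay: σ_v = 17.7×3.4 + 16.2×2 = 92.58 kPa.
Pore pressure: u = 9.81×(5.4 − 0.52) = 47.873 kPa.
Initial effective stress: σ'_0 = σ_v − u = 92.58 − 47.873 = 44.707 kPa.
Final effective stress: σ'_f = σ'_0 + Δσ = 44.707 + 31.2 = 75.907 kPa.
Normally consolidated clay, so the full stress increment lies on the virgin compression line:
S_c = C_c·H/(1+e₀)·log₁₀(σ'_f/σ'_0) = 0.38×4/(1+0.89)×log₁₀(75.907/44.707)
    = 0.80423 × 0.22991 = 0.1849 m

S_c ≈ 0.185 m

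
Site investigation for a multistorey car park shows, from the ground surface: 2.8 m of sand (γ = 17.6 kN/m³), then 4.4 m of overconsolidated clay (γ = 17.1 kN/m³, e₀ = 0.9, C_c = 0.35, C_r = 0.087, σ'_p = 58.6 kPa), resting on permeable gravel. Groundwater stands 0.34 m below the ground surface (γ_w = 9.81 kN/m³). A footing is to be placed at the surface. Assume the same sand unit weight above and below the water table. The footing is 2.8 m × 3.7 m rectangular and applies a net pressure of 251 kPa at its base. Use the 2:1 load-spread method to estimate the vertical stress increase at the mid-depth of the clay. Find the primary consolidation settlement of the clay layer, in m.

S_c ≈ 0.138 m

Mid-depth of clay below the ground surface: z = 2.8 + 4.4/2 = 5 m.
Total vertical stress at mid-clay: σ_v = 17.6×2.8 + 17.1×2.2 = 86.9 kPa.
Pore pressure: u = 9.81×(5 − 0.34) = 45.715 kPa.
Initial effective stress: σ'_0 = σ_v − u = 86.9 − 45.715 = 41.185 kPa.
Stress increase at mid-clay by the 2:1 spreading method:
Δσ = qBL/((B+z)(L+z)) = 251×2.8×3.7/((2.8+5)(3.7+5)) = 38.319 kPa
Final effective stress: σ'_f = 41.185 + 38.319 = 79.504 kPa.
σ'_f = 79.504 > σ'_p = 58.6 kPa, so the stress path crosses the preconsolidation pressure — recompression up to σ'_p, then virgin compression beyond:
S_c = H/(1+e₀)·[C_r·log₁₀(σ'_p/σ'_0) + C_c·log₁₀(σ'_f/σ'_p)]
    = 4.4/1.9 × [0.087×log₁₀(58.6/41.185) + 0.35×log₁₀(79.504/58.6)]
    = 2.3158 × [0.013325 + 0.046372] = 0.1382 m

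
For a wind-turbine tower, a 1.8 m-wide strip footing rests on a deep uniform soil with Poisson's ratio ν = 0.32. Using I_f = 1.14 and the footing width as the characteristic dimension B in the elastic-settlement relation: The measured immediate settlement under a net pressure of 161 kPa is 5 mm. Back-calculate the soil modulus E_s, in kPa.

E_s ≈ 59300 kPa

S_e = q·B·(1−ν²)/E_s · I_f  ⇒  E_s = q·B·(1−ν²)·I_f / S_e.
E_s = 161 × 1.8 × 0.8976 × 1.14 / 0.005 = 59310 kPa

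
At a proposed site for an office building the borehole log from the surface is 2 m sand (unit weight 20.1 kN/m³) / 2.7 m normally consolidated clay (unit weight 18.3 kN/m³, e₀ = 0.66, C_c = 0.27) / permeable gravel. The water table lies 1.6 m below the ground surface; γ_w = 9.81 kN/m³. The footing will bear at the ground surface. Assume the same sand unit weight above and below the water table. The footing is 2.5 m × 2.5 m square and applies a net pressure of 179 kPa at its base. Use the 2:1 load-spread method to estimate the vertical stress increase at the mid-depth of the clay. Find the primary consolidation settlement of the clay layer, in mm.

S_c ≈ 99.5 mm

Mid-depth of clay below the ground surface: z = 2 + 2.7/2 = 3.35 m.
Total vertical stress at mid-clay: σ_v = 20.1×2 + 18.3×1.35 = 64.905 kPa.
Pore pressure: u = 9.81×(3.35 − 1.6) = 17.168 kPa.
Initial effective stress: σ'_0 = σ_v − u = 64.905 − 17.168 = 47.737 kPa.
Stress increase at mid-clay by the 2:1 spreading method:
Δσ = qBL/((B+z)(L+z)) = 179×2.5×2.5/((2.5+3.35)(2.5+3.35)) = 32.69 kPa
Final effective stress: σ'_f = σ'_0 + Δσ = 47.737 + 32.69 = 80.427 kPa.
Normally consolidated clay, so the full stress increment lies on the virgin compression line:
S_c = C_c·H/(1+e₀)·log₁₀(σ'_f/σ'_0) = 0.27×2.7/(1+0.66)×log₁₀(80.427/47.737)
    = 0.43916 × 0.22655 = 0.09949 m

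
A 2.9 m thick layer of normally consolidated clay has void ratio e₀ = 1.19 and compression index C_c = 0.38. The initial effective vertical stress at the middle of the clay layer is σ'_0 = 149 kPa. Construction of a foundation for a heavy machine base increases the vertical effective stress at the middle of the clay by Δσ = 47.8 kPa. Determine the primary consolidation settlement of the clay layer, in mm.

Final effective stress: σ'_f = σ'_0 + Δσ = 149 + 47.8 = 196.8 kPa.
Normally consolidated clay, so the full stress increment lies on the virgin compression line:
S_c = C_c·H/(1+e₀)·log₁₀(σ'_f/σ'_0) = 0.38×2.9/(1+1.19)×log₁₀(196.8/149)
    = 0.5032 × 0.12084 = 0.06081 m

S_c ≈ 60.8 mm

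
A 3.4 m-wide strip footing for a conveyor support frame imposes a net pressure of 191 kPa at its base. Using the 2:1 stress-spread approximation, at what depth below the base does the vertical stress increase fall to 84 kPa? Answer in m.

2:1 spreading — at depth z the loaded area has grown by z in each plan dimension:
qB/(B+z) = Δσ_z ⇒ z = qB/Δσ_z − B = 191×3.4/84 − 3.4 = 4.331 m

z ≈ 4.33 m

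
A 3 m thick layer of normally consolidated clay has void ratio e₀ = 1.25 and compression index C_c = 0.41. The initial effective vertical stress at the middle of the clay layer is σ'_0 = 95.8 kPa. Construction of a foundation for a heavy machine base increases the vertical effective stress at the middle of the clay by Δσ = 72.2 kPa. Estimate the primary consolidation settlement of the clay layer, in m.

Final effective stress: σ'_f = σ'_0 + Δσ = 95.8 + 72.2 = 168 kPa.
Normally consolidated clay, so the full stress increment lies on the virgin compression line:
S_c = C_c·H/(1+e₀)·log₁₀(σ'_f/σ'_0) = 0.41×3/(1+1.25)×log₁₀(168/95.8)
    = 0.54667 × 0.24394 = 0.1334 m

S_c ≈ 0.133 m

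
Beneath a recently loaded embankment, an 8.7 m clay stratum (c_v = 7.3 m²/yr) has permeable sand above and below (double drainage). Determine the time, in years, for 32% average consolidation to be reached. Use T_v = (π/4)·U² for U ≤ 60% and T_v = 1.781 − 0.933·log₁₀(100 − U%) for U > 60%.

t ≈ 0.208 years

Drainage path length: H_d = H/2 = 4.35 m (double drainage).
U ≤ 60%: T_v = (π/4)·U² = (π/4)×0.32² = 0.080425.
t = T_v·H_d²/c_v = 0.080425×4.35²/7.3 = 0.2085 years.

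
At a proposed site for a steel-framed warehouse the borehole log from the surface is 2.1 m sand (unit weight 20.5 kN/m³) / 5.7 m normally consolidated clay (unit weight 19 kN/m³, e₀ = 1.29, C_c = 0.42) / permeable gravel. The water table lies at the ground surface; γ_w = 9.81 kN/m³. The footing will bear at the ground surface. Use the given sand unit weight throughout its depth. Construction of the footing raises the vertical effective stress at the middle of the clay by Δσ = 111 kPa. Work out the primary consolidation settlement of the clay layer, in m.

S_c ≈ 0.54 m

Mid-depth of clay below the ground surface: z = 2.1 + 5.7/2 = 4.95 m.
Total vertical stress at mid-clay: σ_v = 20.5×2.1 + 19×2.85 = 97.2 kPa.
Pore pressure: u = 9.81×(4.95 − 0) = 48.56 kPa.
Initial effective stress: σ'_0 = σ_v − u = 97.2 − 48.56 = 48.64 kPa.
Final effective stress: σ'_f = σ'_0 + Δσ = 48.64 + 111 = 159.64 kPa.
Normally consolidated clay, so the full stress increment lies on the virgin compression line:
S_c = C_c·H/(1+e₀)·log₁₀(σ'_f/σ'_0) = 0.42×5.7/(1+1.29)×log₁₀(159.64/48.64)
    = 1.0454 × 0.51615 = 0.5396 m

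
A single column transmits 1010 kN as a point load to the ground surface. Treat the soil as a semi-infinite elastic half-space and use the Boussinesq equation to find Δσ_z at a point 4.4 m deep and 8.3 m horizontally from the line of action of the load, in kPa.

Boussinesq vertical stress below a point load on an elastic half-space:
Δσ_z = 3P/(2πz²) · [1 + (r/z)²]^(−5/2)
r/z = 8.3/4.4 = 1.8864; [1+(r/z)²]^(−5/2) = 0.022541.
Δσ_z = 3×1010/(2π×4.4²) × 0.022541 = 24.909 × 0.022541 = 0.5615 kPa

Δσ_z ≈ 0.561 kPa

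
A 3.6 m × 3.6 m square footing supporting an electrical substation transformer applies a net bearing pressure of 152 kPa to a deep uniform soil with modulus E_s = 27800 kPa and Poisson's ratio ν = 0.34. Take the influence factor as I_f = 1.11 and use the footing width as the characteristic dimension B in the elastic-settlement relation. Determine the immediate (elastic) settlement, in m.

Immediate (elastic) settlement: S_e = q·B·(1−ν²)/E_s · I_f.
S_e = 152 × 3.6 × (1 − 0.34²) / 27800 × 1.11
    = 152 × 3.6 × 0.8844 / 27800 × 1.11
    = 0.01932 m

S_e ≈ 0.0193 m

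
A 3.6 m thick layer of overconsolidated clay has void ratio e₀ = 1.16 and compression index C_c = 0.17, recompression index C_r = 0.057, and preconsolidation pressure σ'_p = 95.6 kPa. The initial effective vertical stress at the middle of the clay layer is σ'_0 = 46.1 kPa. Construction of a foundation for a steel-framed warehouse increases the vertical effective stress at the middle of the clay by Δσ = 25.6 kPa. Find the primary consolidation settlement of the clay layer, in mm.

Final effective stress: σ'_f = 46.1 + 25.6 = 71.7 kPa.
σ'_f = 71.7 ≤ σ'_p = 95.6 kPa, so the clay remains overconsolidated and only the recompression index applies:
S_c = C_r·H/(1+e₀)·log₁₀(σ'_f/σ'_0) = 0.057×3.6/2.16×log₁₀(71.7/46.1)
    = 0.095002 × 0.19182 = 0.01822 m

S_c ≈ 18.2 mm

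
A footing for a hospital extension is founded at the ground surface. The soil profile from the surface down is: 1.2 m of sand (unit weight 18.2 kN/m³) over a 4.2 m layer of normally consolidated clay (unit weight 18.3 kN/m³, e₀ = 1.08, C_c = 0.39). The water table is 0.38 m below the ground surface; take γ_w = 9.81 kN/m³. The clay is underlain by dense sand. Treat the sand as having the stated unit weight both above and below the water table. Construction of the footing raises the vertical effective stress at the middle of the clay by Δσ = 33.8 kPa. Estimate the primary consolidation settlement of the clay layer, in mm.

Mid-depth of clay below the ground surface: z = 1.2 + 4.2/2 = 3.3 m.
Total vertical stress at mid-clay: σ_v = 18.2×1.2 + 18.3×2.1 = 60.27 kPa.
Pore pressure: u = 9.81×(3.3 − 0.38) = 28.645 kPa.
Initial effective stress: σ'_0 = σ_v − u = 60.27 − 28.645 = 31.625 kPa.
Final effective stress: σ'_f = σ'_0 + Δσ = 31.625 + 33.8 = 65.425 kPa.
Normally consolidated clay, so the full stress increment lies on the virgin compression line:
S_c = C_c·H/(1+e₀)·log₁₀(σ'_f/σ'_0) = 0.39×4.2/(1+1.08)×log₁₀(65.425/31.625)
    = 0.7875 × 0.31571 = 0.2486 m

S_c ≈ 249 mm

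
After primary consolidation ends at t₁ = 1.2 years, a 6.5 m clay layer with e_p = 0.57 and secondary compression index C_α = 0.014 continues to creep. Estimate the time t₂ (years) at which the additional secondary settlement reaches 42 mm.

S_s = C_α·H/(1+e_p)·log₁₀(t₂/t₁) ⇒ log₁₀(t₂/t₁) = S_s·(1+e_p)/(C_α·H).
log₁₀(t₂/t₁) = 0.042 × (1+0.57) / (0.014×6.5) = 0.7246
t₂ = t₁ × 10^0.7246 = 1.2 × 5.304 = 6.365 years

t₂ ≈ 6.36 years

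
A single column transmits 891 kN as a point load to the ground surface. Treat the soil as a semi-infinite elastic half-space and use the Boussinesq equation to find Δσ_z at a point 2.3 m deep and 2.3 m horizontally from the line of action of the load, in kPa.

Boussinesq vertical stress below a point load on an elastic half-space:
Δσ_z = 3P/(2πz²) · [1 + (r/z)²]^(−5/2)
r/z = 2.3/2.3 = 1; [1+(r/z)²]^(−5/2) = 0.17678.
Δσ_z = 3×891/(2π×2.3²) × 0.17678 = 80.42 × 0.17678 = 14.22 kPa

Δσ_z ≈ 14.2 kPa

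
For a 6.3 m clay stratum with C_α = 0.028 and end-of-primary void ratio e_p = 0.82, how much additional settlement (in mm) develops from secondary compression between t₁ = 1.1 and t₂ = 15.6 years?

Secondary compression: S_s = C_α·H/(1+e_p)·log₁₀(t₂/t₁)
S_s = 0.028×6.3/(1+0.82)×log₁₀(15.6/1.1)
    = 0.09692 × 1.152 = 0.1116 m

S_s ≈ 112 mm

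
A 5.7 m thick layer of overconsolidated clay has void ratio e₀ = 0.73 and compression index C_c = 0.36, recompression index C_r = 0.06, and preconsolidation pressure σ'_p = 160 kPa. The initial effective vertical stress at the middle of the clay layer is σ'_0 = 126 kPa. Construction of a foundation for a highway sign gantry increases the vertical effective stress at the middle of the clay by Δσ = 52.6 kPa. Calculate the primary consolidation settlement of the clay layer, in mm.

S_c ≈ 77.2 mm

Final effective stress: σ'_f = 126 + 52.6 = 178.6 kPa.
σ'_f = 178.6 > σ'_p = 160 kPa, so the stress path crosses the preconsolidation pressure — recompression up to σ'_p, then virgin compression beyond:
S_c = H/(1+e₀)·[C_r·log₁₀(σ'_p/σ'_0) + C_c·log₁₀(σ'_f/σ'_p)]
    = 5.7/1.73 × [0.06×log₁₀(160/126) + 0.36×log₁₀(178.6/160)]
    = 3.2948 × [0.006225 + 0.017194] = 0.07716 m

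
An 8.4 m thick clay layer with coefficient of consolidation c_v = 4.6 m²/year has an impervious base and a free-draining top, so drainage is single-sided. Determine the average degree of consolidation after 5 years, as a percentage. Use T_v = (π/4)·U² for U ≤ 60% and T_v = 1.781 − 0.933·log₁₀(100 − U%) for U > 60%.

Drainage path length: H_d = H = 8.4 m (single drainage).
T_v = c_v·t/H_d² = 4.6×5/8.4² = 0.32596.
T_v = 0.32596 corresponds to the U > 60% branch:
U = 1 − 10^((1.781 − T_v)/0.933)/100 = 0.6373

U ≈ 63.7 %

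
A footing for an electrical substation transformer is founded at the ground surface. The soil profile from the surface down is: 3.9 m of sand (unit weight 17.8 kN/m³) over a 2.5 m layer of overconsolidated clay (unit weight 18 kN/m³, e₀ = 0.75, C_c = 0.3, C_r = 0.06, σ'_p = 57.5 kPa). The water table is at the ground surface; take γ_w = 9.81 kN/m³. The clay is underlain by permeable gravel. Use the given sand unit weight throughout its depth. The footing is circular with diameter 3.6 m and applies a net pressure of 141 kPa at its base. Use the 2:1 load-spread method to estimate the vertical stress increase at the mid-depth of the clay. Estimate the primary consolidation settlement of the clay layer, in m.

Mid-depth of clay below the ground surface: z = 3.9 + 2.5/2 = 5.15 m.
Total vertical stress at mid-clay: σ_v = 17.8×3.9 + 18×1.25 = 91.92 kPa.
Pore pressure: u = 9.81×(5.15 − 0) = 50.522 kPa.
Initial effective stress: σ'_0 = σ_v − u = 91.92 − 50.522 = 41.398 kPa.
Stress increase at mid-clay by the 2:1 spreading method:
Δσ ≈ qD²/(D+z)² = 141×3.6²/(3.6+5.15)² = 23.868 kPa
Final effective stress: σ'_f = 41.398 + 23.868 = 65.266 kPa.
σ'_f = 65.266 > σ'_p = 57.5 kPa, so the stress path crosses the preconsolidation pressure — recompression up to σ'_p, then virgin compression beyond:
S_c = H/(1+e₀)·[C_r·log₁₀(σ'_p/σ'_0) + C_c·log₁₀(σ'_f/σ'_p)]
    = 2.5/1.75 × [0.06×log₁₀(57.5/41.398) + 0.3×log₁₀(65.266/57.5)]
    = 1.4286 × [0.0085613 + 0.016506] = 0.03581 m

S_c ≈ 0.0358 m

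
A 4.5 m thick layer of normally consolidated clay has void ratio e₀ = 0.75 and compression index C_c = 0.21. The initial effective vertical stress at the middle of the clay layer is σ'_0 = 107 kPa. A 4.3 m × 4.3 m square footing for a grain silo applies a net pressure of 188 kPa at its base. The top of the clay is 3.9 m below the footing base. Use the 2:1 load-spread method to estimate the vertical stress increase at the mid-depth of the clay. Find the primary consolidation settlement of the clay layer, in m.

S_c ≈ 0.0611 m

Mid-depth of clay below the footing base: z = 3.9 + 4.5/2 = 6.15 m.
Stress increase at mid-clay by the 2:1 spreading method:
Δσ = qBL/((B+z)(L+z)) = 188×4.3×4.3/((4.3+6.15)(4.3+6.15)) = 31.832 kPa
Final effective stress: σ'_f = σ'_0 + Δσ = 107 + 31.832 = 138.83 kPa.
Normally consolidated clay, so the full stress increment lies on the virgin compression line:
S_c = C_c·H/(1+e₀)·log₁₀(σ'_f/σ'_0) = 0.21×4.5/(1+0.75)×log₁₀(138.83/107)
    = 0.54 × 0.1131 = 0.06107 m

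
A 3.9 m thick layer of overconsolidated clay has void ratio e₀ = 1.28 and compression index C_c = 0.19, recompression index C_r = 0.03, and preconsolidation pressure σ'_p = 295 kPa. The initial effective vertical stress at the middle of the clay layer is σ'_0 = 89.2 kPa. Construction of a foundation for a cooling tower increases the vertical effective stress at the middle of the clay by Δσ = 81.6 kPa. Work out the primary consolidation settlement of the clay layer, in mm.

Final effective stress: σ'_f = 89.2 + 81.6 = 170.8 kPa.
σ'_f = 170.8 ≤ σ'_p = 295 kPa, so the clay remains overconsolidated and only the recompression index applies:
S_c = C_r·H/(1+e₀)·log₁₀(σ'_f/σ'_0) = 0.03×3.9/2.28×log₁₀(170.8/89.2)
    = 0.051315 × 0.28212 = 0.01448 m

S_c ≈ 14.5 mm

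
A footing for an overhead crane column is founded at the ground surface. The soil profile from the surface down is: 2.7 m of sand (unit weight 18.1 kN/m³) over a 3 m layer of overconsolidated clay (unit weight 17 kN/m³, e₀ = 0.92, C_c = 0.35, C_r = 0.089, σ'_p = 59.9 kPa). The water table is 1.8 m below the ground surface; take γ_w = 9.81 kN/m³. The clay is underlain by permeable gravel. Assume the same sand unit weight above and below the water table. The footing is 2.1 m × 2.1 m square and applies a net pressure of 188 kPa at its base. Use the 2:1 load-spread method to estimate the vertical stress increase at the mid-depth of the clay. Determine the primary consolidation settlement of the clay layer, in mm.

S_c ≈ 52.7 mm

Mid-depth of clay below the ground surface: z = 2.7 + 3/2 = 4.2 m.
Total vertical stress at mid-clay: σ_v = 18.1×2.7 + 17×1.5 = 74.37 kPa.
Pore pressure: u = 9.81×(4.2 − 1.8) = 23.544 kPa.
Initial effective stress: σ'_0 = σ_v − u = 74.37 − 23.544 = 50.826 kPa.
Stress increase at mid-clay by the 2:1 spreading method:
Δσ = qBL/((B+z)(L+z)) = 188×2.1×2.1/((2.1+4.2)(2.1+4.2)) = 20.889 kPa
Final effective stress: σ'_f = 50.826 + 20.889 = 71.715 kPa.
σ'_f = 71.715 > σ'_p = 59.9 kPa, so the stress path crosses the preconsolidation pressure — recompression up to σ'_p, then virgin compression beyond:
S_c = H/(1+e₀)·[C_r·log₁₀(σ'_p/σ'_0) + C_c·log₁₀(σ'_f/σ'_p)]
    = 3/1.92 × [0.089×log₁₀(59.9/50.826) + 0.35×log₁₀(71.715/59.9)]
    = 1.5625 × [0.0063493 + 0.027364] = 0.05268 m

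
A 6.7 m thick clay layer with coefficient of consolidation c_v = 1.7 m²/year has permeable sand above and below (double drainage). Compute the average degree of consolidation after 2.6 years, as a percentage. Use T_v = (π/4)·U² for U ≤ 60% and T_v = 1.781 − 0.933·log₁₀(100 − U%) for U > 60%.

Drainage path length: H_d = H/2 = 3.35 m (double drainage).
T_v = c_v·t/H_d² = 1.7×2.6/3.35² = 0.39385.
T_v = 0.39385 corresponds to the U > 60% branch:
U = 1 − 10^((1.781 − T_v)/0.933)/100 = 0.6933

U ≈ 69.3 %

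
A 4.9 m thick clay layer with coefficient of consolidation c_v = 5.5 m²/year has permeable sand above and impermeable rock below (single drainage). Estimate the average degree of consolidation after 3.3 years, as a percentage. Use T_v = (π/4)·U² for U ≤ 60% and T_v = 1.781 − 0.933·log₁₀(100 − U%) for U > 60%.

Drainage path length: H_d = H = 4.9 m (single drainage).
T_v = c_v·t/H_d² = 5.5×3.3/4.9² = 0.75594.
T_v = 0.75594 corresponds to the U > 60% branch:
U = 1 − 10^((1.781 − T_v)/0.933)/100 = 0.8745

U ≈ 87.4 %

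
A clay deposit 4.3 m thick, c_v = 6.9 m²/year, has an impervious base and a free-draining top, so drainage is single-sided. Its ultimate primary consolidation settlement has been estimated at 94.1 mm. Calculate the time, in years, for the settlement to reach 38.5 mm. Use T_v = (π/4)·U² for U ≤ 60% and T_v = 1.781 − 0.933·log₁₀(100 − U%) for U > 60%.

t ≈ 0.352 years

Drainage path length: H_d = H = 4.3 m (single drainage).
U = S(t)/S_ult = 38.5/94.1 = 0.4091.
U ≤ 60%: T_v = (π/4)·U² = (π/4)×0.40914² = 0.13147.
t = T_v·H_d²/c_v = 0.13147×4.3²/6.9 = 0.3523 years.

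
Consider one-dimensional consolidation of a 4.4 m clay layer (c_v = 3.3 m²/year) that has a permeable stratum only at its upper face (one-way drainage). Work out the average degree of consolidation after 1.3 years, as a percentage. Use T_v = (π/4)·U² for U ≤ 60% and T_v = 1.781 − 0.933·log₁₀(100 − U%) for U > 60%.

U ≈ 53.1 %

Drainage path length: H_d = H = 4.4 m (single drainage).
T_v = c_v·t/H_d² = 3.3×1.3/4.4² = 0.22159.
T_v = 0.22159 corresponds to the U ≤ 60% branch:
U = √(4T_v/π) = 0.5312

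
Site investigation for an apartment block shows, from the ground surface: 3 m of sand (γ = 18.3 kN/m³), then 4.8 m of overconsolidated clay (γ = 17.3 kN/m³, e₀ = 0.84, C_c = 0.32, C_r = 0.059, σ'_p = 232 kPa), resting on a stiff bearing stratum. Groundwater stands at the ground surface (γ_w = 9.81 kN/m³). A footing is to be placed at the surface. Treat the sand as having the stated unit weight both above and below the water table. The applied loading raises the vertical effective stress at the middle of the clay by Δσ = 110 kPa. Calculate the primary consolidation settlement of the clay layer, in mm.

S_c ≈ 84.3 mm

Mid-depth of clay below the ground surface: z = 3 + 4.8/2 = 5.4 m.
Total vertical stress at mid-clay: σ_v = 18.3×3 + 17.3×2.4 = 96.42 kPa.
Pore pressure: u = 9.81×(5.4 − 0) = 52.974 kPa.
Initial effective stress: σ'_0 = σ_v − u = 96.42 − 52.974 = 43.446 kPa.
Final effective stress: σ'_f = 43.446 + 110 = 153.45 kPa.
σ'_f = 153.45 ≤ σ'_p = 232 kPa, so the clay remains overconsolidated and only the recompression index applies:
S_c = C_r·H/(1+e₀)·log₁₀(σ'_f/σ'_0) = 0.059×4.8/1.84×log₁₀(153.45/43.446)
    = 0.15391 × 0.54802 = 0.08435 m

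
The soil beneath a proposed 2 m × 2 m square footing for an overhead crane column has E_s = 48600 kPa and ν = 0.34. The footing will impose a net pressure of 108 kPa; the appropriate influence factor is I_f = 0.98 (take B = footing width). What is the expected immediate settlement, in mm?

S_e ≈ 3.85 mm

Immediate (elastic) settlement: S_e = q·B·(1−ν²)/E_s · I_f.
S_e = 108 × 2 × (1 − 0.34²) / 48600 × 0.98
    = 108 × 2 × 0.8844 / 48600 × 0.98
    = 0.003852 m = 3.852 mm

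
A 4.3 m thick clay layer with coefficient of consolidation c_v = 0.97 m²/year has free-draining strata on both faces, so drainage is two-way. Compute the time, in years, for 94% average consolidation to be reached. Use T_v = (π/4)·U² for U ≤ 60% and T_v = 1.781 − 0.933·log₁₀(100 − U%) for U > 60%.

t ≈ 5.03 years

Drainage path length: H_d = H/2 = 2.15 m (double drainage).
U > 60%: T_v = 1.781 − 0.933·log₁₀(100 − 94) = 1.055.
t = T_v·H_d²/c_v = 1.055×2.15²/0.97 = 5.028 years.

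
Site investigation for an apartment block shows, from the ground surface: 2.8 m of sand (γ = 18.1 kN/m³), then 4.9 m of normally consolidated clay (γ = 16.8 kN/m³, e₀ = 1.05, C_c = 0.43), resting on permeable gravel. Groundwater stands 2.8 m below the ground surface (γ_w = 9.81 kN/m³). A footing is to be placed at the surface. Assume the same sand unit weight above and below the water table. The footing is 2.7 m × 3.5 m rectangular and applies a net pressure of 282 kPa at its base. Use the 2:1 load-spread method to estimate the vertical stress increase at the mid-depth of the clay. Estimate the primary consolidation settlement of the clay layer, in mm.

Mid-depth of clay below the ground surface: z = 2.8 + 4.9/2 = 5.25 m.
Total vertical stress at mid-clay: σ_v = 18.1×2.8 + 16.8×2.45 = 91.84 kPa.
Pore pressure: u = 9.81×(5.25 − 2.8) = 24.035 kPa.
Initial effective stress: σ'_0 = σ_v − u = 91.84 − 24.035 = 67.805 kPa.
Stress increase at mid-clay by the 2:1 spreading method:
Δσ = qBL/((B+z)(L+z)) = 282×2.7×3.5/((2.7+5.25)(3.5+5.25)) = 38.309 kPa
Final effective stress: σ'_f = σ'_0 + Δσ = 67.805 + 38.309 = 106.11 kPa.
Normally consolidated clay, so the full stress increment lies on the virgin compression line:
S_c = C_c·H/(1+e₀)·log₁₀(σ'_f/σ'_0) = 0.43×4.9/(1+1.05)×log₁₀(106.11/67.805)
    = 1.0278 × 0.19449 = 0.1999 m

S_c ≈ 200 mm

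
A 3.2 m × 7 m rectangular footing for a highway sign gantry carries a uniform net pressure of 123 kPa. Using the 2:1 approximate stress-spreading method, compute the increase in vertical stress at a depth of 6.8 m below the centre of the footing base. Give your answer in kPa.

By the 2:1 method the load spreads at 1 horizontal : 2 vertical, so at depth z the loaded area has grown by z in each plan dimension:
Δσ = qBL/((B+z)(L+z)) = 123×3.2×7/((3.2+6.8)(7+6.8)) = 19.965 kPa

Δσ_z ≈ 20 kPa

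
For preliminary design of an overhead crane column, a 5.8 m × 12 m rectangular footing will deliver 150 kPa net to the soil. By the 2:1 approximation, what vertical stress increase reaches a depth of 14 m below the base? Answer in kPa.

Δσ_z ≈ 20.3 kPa

By the 2:1 method the load spreads at 1 horizontal : 2 vertical, so at depth z the loaded area has grown by z in each plan dimension:
Δσ = qBL/((B+z)(L+z)) = 150×5.8×12/((5.8+14)(12+14)) = 20.28 kPa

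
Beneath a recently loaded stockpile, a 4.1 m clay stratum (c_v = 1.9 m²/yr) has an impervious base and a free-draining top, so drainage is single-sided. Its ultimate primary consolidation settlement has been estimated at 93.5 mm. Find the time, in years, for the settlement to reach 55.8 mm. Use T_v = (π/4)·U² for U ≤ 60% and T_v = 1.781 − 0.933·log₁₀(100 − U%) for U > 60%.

Drainage path length: H_d = H = 4.1 m (single drainage).
U = S(t)/S_ult = 55.8/93.5 = 0.5968.
U ≤ 60%: T_v = (π/4)·U² = (π/4)×0.59679² = 0.27973.
t = T_v·H_d²/c_v = 0.27973×4.1²/1.9 = 2.475 years.

t ≈ 2.47 years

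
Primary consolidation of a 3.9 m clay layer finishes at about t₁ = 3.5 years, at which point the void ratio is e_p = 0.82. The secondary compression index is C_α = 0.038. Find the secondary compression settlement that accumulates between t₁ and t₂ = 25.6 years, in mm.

S_s ≈ 70.4 mm

Secondary compression: S_s = C_α·H/(1+e_p)·log₁₀(t₂/t₁)
S_s = 0.038×3.9/(1+0.82)×log₁₀(25.6/3.5)
    = 0.08143 × 0.8642 = 0.07037 m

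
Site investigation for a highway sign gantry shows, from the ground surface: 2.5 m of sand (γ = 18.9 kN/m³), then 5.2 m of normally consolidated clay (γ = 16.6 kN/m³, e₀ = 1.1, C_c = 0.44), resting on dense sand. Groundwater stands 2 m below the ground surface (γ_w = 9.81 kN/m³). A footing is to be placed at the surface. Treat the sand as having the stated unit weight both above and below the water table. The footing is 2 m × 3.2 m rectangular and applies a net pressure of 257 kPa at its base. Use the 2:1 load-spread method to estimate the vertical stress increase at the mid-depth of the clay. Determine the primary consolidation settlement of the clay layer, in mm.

Mid-depth of clay below the ground surface: z = 2.5 + 5.2/2 = 5.1 m.
Total vertical stress at mid-clay: σ_v = 18.9×2.5 + 16.6×2.6 = 90.41 kPa.
Pore pressure: u = 9.81×(5.1 − 2) = 30.411 kPa.
Initial effective stress: σ'_0 = σ_v − u = 90.41 − 30.411 = 59.999 kPa.
Stress increase at mid-clay by the 2:1 spreading method:
Δσ = qBL/((B+z)(L+z)) = 257×2×3.2/((2+5.1)(3.2+5.1)) = 27.911 kPa
Final effective stress: σ'_f = σ'_0 + Δσ = 59.999 + 27.911 = 87.91 kPa.
Normally consolidated clay, so the full stress increment lies on the virgin compression line:
S_c = C_c·H/(1+e₀)·log₁₀(σ'_f/σ'_0) = 0.44×5.2/(1+1.1)×log₁₀(87.91/59.999)
    = 1.0895 × 0.16589 = 0.1807 m

S_c ≈ 181 mm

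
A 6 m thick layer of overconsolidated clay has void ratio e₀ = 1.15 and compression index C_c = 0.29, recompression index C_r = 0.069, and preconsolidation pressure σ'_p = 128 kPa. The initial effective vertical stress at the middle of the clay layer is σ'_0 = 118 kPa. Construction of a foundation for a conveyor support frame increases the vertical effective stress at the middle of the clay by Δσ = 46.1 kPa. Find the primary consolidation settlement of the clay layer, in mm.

Final effective stress: σ'_f = 118 + 46.1 = 164.1 kPa.
σ'_f = 164.1 > σ'_p = 128 kPa, so the stress path crosses the preconsolidation pressure — recompression up to σ'_p, then virgin compression beyond:
S_c = H/(1+e₀)·[C_r·log₁₀(σ'_p/σ'_0) + C_c·log₁₀(σ'_f/σ'_p)]
    = 6/2.15 × [0.069×log₁₀(128/118) + 0.29×log₁₀(164.1/128)]
    = 2.7907 × [0.0024376 + 0.031291] = 0.09413 m

S_c ≈ 94.1 mm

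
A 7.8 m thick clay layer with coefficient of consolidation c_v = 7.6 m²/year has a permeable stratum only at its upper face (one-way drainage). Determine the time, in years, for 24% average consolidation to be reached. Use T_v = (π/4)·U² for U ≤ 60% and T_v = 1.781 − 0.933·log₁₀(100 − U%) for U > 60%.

Drainage path length: H_d = H = 7.8 m (single drainage).
U ≤ 60%: T_v = (π/4)·U² = (π/4)×0.24² = 0.045239.
t = T_v·H_d²/c_v = 0.045239×7.8²/7.6 = 0.3622 years.

t ≈ 0.362 years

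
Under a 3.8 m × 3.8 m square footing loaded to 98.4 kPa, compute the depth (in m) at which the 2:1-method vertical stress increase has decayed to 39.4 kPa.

2:1 spreading — at depth z the loaded area has grown by z in each plan dimension:
qB²/(B+z)² = Δσ_z ⇒ z = B(√(q/Δσ_z) − 1) = 3.8×(√(98.4/39.4) − 1) = 2.205 m

z ≈ 2.21 m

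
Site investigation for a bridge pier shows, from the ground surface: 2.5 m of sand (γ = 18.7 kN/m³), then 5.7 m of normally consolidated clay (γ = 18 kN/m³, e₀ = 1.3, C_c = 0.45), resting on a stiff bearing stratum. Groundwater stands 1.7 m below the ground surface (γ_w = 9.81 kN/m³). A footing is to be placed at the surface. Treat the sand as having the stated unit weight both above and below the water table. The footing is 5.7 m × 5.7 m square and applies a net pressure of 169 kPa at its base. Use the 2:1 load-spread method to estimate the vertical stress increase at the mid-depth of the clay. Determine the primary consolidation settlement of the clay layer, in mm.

Mid-depth of clay below the ground surface: z = 2.5 + 5.7/2 = 5.35 m.
Total vertical stress at mid-clay: σ_v = 18.7×2.5 + 18×2.85 = 98.05 kPa.
Pore pressure: u = 9.81×(5.35 − 1.7) = 35.806 kPa.
Initial effective stress: σ'_0 = σ_v − u = 98.05 − 35.806 = 62.244 kPa.
Stress increase at mid-clay by the 2:1 spreading method:
Δσ = qBL/((B+z)(L+z)) = 169×5.7×5.7/((5.7+5.35)(5.7+5.35)) = 44.969 kPa
Final effective stress: σ'_f = σ'_0 + Δσ = 62.244 + 44.969 = 107.21 kPa.
Normally consolidated clay, so the full stress increment lies on the virgin compression line:
S_c = C_c·H/(1+e₀)·log₁₀(σ'_f/σ'_0) = 0.45×5.7/(1+1.3)×log₁₀(107.21/62.244)
    = 1.1152 × 0.23614 = 0.2633 m

S_c ≈ 263 mm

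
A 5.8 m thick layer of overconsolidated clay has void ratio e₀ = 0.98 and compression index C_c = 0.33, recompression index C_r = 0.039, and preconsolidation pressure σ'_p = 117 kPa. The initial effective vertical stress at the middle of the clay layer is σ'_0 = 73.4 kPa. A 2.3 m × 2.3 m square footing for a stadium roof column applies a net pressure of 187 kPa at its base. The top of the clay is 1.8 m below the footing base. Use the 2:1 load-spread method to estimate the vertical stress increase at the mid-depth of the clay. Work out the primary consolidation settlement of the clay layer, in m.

Mid-depth of clay below the footing base: z = 1.8 + 5.8/2 = 4.7 m.
Stress increase at mid-clay by the 2:1 spreading method:
Δσ = qBL/((B+z)(L+z)) = 187×2.3×2.3/((2.3+4.7)(2.3+4.7)) = 20.188 kPa
Final effective stress: σ'_f = 73.4 + 20.188 = 93.588 kPa.
σ'_f = 93.588 ≤ σ'_p = 117 kPa, so the clay remains overconsolidated and only the recompression index applies:
S_c = C_r·H/(1+e₀)·log₁₀(σ'_f/σ'_0) = 0.039×5.8/1.98×log₁₀(93.588/73.4)
    = 0.11424 × 0.10552 = 0.01205 m

S_c ≈ 0.0121 m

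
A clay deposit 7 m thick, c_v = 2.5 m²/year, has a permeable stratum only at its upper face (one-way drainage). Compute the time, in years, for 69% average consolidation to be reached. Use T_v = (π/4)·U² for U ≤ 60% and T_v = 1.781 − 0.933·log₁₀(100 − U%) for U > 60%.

t ≈ 7.64 years

Drainage path length: H_d = H = 7 m (single drainage).
U > 60%: T_v = 1.781 − 0.933·log₁₀(100 − 69) = 0.38956.
t = T_v·H_d²/c_v = 0.38956×7²/2.5 = 7.635 years.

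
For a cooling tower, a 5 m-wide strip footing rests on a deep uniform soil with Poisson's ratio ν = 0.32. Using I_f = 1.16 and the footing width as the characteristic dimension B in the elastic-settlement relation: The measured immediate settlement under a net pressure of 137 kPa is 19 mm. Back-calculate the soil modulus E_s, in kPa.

E_s ≈ 37500 kPa

S_e = q·B·(1−ν²)/E_s · I_f  ⇒  E_s = q·B·(1−ν²)·I_f / S_e.
E_s = 137 × 5 × 0.8976 × 1.16 / 0.019 = 37540 kPa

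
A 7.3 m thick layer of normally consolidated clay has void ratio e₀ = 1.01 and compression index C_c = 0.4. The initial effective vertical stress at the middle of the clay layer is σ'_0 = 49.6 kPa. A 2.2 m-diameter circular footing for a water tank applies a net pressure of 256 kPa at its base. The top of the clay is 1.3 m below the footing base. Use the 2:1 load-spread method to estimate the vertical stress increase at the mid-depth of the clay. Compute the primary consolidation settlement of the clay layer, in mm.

S_c ≈ 251 mm

Mid-depth of clay below the footing base: z = 1.3 + 7.3/2 = 4.95 m.
Stress increase at mid-clay by the 2:1 spreading method:
Δσ ≈ qD²/(D+z)² = 256×2.2²/(2.2+4.95)² = 24.237 kPa
Final effective stress: σ'_f = σ'_0 + Δσ = 49.6 + 24.237 = 73.837 kPa.
Normally consolidated clay, so the full stress increment lies on the virgin compression line:
S_c = C_c·H/(1+e₀)·log₁₀(σ'_f/σ'_0) = 0.4×7.3/(1+1.01)×log₁₀(73.837/49.6)
    = 1.4527 × 0.17279 = 0.251 m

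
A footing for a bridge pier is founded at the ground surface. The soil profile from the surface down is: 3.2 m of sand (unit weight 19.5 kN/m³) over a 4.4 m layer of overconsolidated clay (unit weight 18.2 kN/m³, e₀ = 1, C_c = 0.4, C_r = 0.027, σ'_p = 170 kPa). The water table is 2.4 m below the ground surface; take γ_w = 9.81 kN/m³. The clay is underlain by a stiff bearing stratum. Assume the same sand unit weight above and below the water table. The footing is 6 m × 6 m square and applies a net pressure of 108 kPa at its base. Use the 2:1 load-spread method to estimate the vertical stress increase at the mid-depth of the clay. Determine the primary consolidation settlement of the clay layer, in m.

Mid-depth of clay below the ground surface: z = 3.2 + 4.4/2 = 5.4 m.
Total vertical stress at mid-clay: σ_v = 19.5×3.2 + 18.2×2.2 = 102.44 kPa.
Pore pressure: u = 9.81×(5.4 − 2.4) = 29.43 kPa.
Initial effective stress: σ'_0 = σ_v − u = 102.44 − 29.43 = 73.01 kPa.
Stress increase at mid-clay by the 2:1 spreading method:
Δσ = qBL/((B+z)(L+z)) = 108×6×6/((6+5.4)(6+5.4)) = 29.917 kPa
Final effective stress: σ'_f = 73.01 + 29.917 = 102.93 kPa.
σ'_f = 102.93 ≤ σ'_p = 170 kPa, so the clay remains overconsolidated and only the recompression index applies:
S_c = C_r·H/(1+e₀)·log₁₀(σ'_f/σ'_0) = 0.027×4.4/2×log₁₀(102.93/73.01)
    = 0.0594 × 0.14916 = 0.00886 m

S_c ≈ 0.00886 m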